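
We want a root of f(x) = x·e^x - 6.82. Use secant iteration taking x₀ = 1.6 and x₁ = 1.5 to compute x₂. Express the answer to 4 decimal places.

1.5081

f(1.6) = 1.104852, f(1.5) = -0.097466
x₂ = 1.500000 − (-0.097466)·(1.500000 − 1.600000) / (-0.097466 − 1.104852) = 1.500000 − (0.009747)/(-1.202318) = 1.508107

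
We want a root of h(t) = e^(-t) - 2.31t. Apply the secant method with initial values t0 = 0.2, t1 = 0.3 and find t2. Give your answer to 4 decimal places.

0.3155

h(0.2) = 0.356731, h(0.3) = 0.047818
t2 = 0.300000 − 0.047818·(0.300000 − 0.200000) / (0.047818 − 0.356731) = 0.300000 − (0.004782)/(-0.308913) = 0.315480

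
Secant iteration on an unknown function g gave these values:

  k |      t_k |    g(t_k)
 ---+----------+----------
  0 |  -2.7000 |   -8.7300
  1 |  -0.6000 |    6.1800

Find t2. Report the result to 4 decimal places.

-1.4704

t2 = -0.6000 − 6.1800·(-0.6000 − (-2.7000)) / (6.1800 − (-8.7300))
   = -0.6000 − (12.978000)/(14.910000) = -1.470423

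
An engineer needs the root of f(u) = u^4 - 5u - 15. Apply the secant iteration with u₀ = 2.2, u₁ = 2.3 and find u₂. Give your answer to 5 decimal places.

2.26343

f(2.2) = -2.5744000, f(2.3) = 1.4841000
u₂ = 2.3000000 − 1.4841000·(2.3000000 − 2.2000000) / (1.4841000 − (-2.5744000)) = 2.3000000 − (0.1484100)/(4.0585000) = 2.2634323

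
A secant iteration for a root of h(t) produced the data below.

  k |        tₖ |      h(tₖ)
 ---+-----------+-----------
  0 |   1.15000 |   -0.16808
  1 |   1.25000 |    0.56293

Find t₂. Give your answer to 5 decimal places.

t₂ = 1.25000 − 0.56293·(1.25000 − 1.15000) / (0.56293 − (-0.16808))
   = 1.25000 − (0.0562930)/(0.7310100) = 1.1729928

1.17299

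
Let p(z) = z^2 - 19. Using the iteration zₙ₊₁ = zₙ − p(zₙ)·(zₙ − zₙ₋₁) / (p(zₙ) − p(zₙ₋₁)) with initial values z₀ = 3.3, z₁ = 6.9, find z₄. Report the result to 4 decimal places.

p(3.3) = -8.110000, p(6.9) = 28.610000
z₂ = 6.900000 − 28.610000·(6.900000 − 3.300000) / (28.610000 − (-8.110000)) = 6.900000 − (102.996000)/(36.720000) = 4.095098
p(4.095098) = -2.230172
z₃ = 4.095098 − (-2.230172)·(4.095098 − 6.900000) / (-2.230172 − 28.610000) = 4.095098 − (6.255414)/(-30.840172) = 4.297931
p(4.297931) = -0.527786
z₄ = 4.297931 − (-0.527786)·(4.297931 − 4.095098) / (-0.527786 − (-2.230172)) = 4.297931 − (-0.107053)/(1.702386) = 4.360815

4.3608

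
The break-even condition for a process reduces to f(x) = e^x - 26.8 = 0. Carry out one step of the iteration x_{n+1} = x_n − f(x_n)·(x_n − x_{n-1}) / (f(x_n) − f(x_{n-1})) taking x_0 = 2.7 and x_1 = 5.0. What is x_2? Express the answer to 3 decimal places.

f(2.7) = -11.92027, f(5.0) = 121.61316
x_2 = 5.00000 − 121.61316·(5.00000 − 2.70000) / (121.61316 − (-11.92027)) = 5.00000 − (279.71027)/(133.53343) = 2.90532

2.905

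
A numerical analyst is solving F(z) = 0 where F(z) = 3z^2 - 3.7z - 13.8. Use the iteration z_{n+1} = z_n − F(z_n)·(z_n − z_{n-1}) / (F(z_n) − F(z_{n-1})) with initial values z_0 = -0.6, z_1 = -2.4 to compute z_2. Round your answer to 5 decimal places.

-1.42677

F(-0.6) = -10.5000000, F(-2.4) = 12.3600000
z_2 = -2.4000000 − 12.3600000·(-2.4000000 − (-0.6000000)) / (12.3600000 − (-10.5000000)) = -2.4000000 − (-22.2480000)/(22.8600000) = -1.4267717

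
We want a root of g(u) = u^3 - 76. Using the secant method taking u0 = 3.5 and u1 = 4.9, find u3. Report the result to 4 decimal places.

4.2192

g(3.5) = -33.125000, g(4.9) = 41.649000
u2 = 4.900000 − 41.649000·(4.900000 − 3.500000) / (41.649000 − (-33.125000)) = 4.900000 − (58.308600)/(74.774000) = 4.120202
g(4.120202) = -6.055174
u3 = 4.120202 − (-6.055174)·(4.120202 − 4.900000) / (-6.055174 − 41.649000) = 4.120202 − (4.721812)/(-47.704174) = 4.219183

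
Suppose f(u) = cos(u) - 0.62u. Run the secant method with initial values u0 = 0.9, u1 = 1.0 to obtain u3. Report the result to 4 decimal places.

0.9449

f(0.9) = 0.063610, f(1.0) = -0.079698
u2 = 1.000000 − (-0.079698)·(1.000000 − 0.900000) / (-0.079698 − 0.063610) = 1.000000 − (-0.007970)/(-0.143308) = 0.944387
f(0.944387) = 0.000720
u3 = 0.944387 − 0.000720·(0.944387 − 1.000000) / (0.000720 − (-0.079698)) = 0.944387 − (-0.000040)/(0.080417) = 0.944885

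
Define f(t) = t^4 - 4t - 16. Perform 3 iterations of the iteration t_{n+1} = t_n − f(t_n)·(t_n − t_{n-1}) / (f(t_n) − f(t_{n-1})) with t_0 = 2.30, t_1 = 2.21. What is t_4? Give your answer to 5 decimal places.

f(2.30) = 2.7841000, f(2.21) = -0.9855672
t_2 = 2.2100000 − (-0.9855672)·(2.2100000 − 2.3000000) / (-0.9855672 − 2.7841000) = 2.2100000 − (0.0887010)/(-3.7696672) = 2.2335302
f(2.2335302) = -0.0474203
t_3 = 2.2335302 − (-0.0474203)·(2.2335302 − 2.2100000) / (-0.0474203 − (-0.9855672)) = 2.2335302 − (-0.0011158)/(0.9381469) = 2.2347196
f(2.2347196) = 0.0008742
t_4 = 2.2347196 − 0.0008742·(2.2347196 − 2.2335302) / (0.0008742 − (-0.0474203)) = 2.2347196 − (0.0000010)/(0.0482945) = 2.2346981

2.23470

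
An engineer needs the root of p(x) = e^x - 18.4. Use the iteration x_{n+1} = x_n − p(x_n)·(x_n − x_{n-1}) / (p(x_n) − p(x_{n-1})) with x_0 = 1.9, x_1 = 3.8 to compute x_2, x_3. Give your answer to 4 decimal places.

p(1.9) = -11.714106, p(3.8) = 26.301184
x_2 = 3.800000 − 26.301184·(3.800000 − 1.900000) / (26.301184 − (-11.714106)) = 3.800000 − (49.972251)/(38.015290) = 2.485470
p(2.485470) = -6.393241
x_3 = 2.485470 − (-6.393241)·(2.485470 − 3.800000) / (-6.393241 − 26.301184) = 2.485470 − (8.404110)/(-32.694426) = 2.742520

2.4855, 2.7425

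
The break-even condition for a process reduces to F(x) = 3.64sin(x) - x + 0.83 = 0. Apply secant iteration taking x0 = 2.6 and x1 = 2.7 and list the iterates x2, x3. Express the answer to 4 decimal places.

2.6253, 2.6257

F(2.6) = 0.106425, F(2.7) = -0.314337
x2 = 2.700000 − (-0.314337)·(2.700000 − 2.600000) / (-0.314337 − 0.106425) = 2.700000 − (-0.031434)/(-0.420762) = 2.625293
F(2.625293) = 0.001648
x3 = 2.625293 − 0.001648·(2.625293 − 2.700000) / (0.001648 − (-0.314337)) = 2.625293 − (-0.000123)/(0.315985) = 2.625683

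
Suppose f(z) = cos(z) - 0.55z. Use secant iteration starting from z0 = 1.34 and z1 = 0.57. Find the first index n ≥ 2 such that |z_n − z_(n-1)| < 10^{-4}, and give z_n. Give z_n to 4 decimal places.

f(1.34) = -0.508247, f(0.57) = 0.528401
z2 = 0.570000 − 0.528401·(-0.770000)/(1.036648) = 0.962485;  |Δ| = 0.392485
f(0.962485) = 0.042116
z3 = 0.962485 − 0.042116·(0.392485)/(-0.486285) = 0.996477;  |Δ| = 0.033992
f(0.996477) = -0.004799
z4 = 0.996477 − (-0.004799)·(0.033992)/(-0.046915) = 0.993000;  |Δ| = 0.003477
f(0.993000) = 0.000029
z5 = 0.993000 − 0.000029·(-0.003477)/(0.004828) = 0.993021;  |Δ| = 0.000021
|z5 − z4| = 0.000021 < 10^{-4}

n = 5, z_n = 0.9930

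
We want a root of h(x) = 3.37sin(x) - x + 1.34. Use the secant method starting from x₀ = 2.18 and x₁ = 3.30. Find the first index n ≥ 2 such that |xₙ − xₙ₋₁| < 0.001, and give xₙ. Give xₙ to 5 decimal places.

h(2.18) = 1.9237503, h(3.30) = -2.4916030
x₂ = 3.3000000 − (-2.4916030)·(1.1200000)/(-4.4153533) = 2.6679791;  |Δ| = 0.6320209
h(2.6679791) = 0.2090947
x₃ = 2.6679791 − 0.2090947·(-0.6320209)/(2.7006977) = 2.7169118;  |Δ| = 0.0489326
h(2.7169118) = 0.0116294
x₄ = 2.7169118 − 0.0116294·(0.0489326)/(-0.1974653) = 2.7197936;  |Δ| = 0.0028818
h(2.7197936) = -0.0001072
x₅ = 2.7197936 − (-0.0001072)·(0.0028818)/(-0.0117366) = 2.7197673;  |Δ| = 0.0000263
|x₅ − x₄| = 0.0000263 < 0.001

n = 5, xₙ = 2.71977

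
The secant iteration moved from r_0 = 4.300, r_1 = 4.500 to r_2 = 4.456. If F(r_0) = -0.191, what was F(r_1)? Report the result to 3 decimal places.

The secant line through (4.300, -0.191) and (4.500, F(r_1)) crosses zero at r_2 = 4.456.
So (4.300, -0.191), (4.500, F(r_1)), (4.456, 0) are collinear:
F(r_1) = -0.191 · (4.500 − 4.456) / (4.300 − 4.456) = -0.191 · (0.04400)/(-0.15600) = 0.05387

0.054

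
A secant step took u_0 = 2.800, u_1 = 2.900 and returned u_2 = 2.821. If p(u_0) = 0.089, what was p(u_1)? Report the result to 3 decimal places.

-0.335

The secant line through (2.800, 0.089) and (2.900, p(u_1)) crosses zero at u_2 = 2.821.
So (2.800, 0.089), (2.900, p(u_1)), (2.821, 0) are collinear:
p(u_1) = 0.089 · (2.900 − 2.821) / (2.800 − 2.821) = 0.089 · (0.07900)/(-0.02100) = -0.33481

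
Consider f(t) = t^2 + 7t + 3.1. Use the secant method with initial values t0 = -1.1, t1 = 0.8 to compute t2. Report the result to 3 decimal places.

f(-1.1) = -3.39000, f(0.8) = 9.34000
t2 = 0.80000 − 9.34000·(0.80000 − (-1.10000)) / (9.34000 − (-3.39000)) = 0.80000 − (17.74600)/(12.73000) = -0.59403

-0.594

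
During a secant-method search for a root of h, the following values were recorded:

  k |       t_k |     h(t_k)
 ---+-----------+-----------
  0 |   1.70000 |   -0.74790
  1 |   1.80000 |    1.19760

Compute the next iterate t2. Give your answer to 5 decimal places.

1.73844

t2 = 1.80000 − 1.19760·(1.80000 − 1.70000) / (1.19760 − (-0.74790))
   = 1.80000 − (0.1197600)/(1.9455000) = 1.7384426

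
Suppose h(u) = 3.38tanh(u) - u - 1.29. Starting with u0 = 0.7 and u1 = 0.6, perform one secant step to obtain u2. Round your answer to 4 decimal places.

h(0.7) = 0.052763, h(0.6) = -0.074772
u2 = 0.600000 − (-0.074772)·(0.600000 − 0.700000) / (-0.074772 − 0.052763) = 0.600000 − (0.007477)/(-0.127536) = 0.658629

0.6586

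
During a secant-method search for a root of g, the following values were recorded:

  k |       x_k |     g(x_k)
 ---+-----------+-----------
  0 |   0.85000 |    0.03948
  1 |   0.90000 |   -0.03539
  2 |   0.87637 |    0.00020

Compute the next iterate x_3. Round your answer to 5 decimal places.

x_3 = 0.87637 − 0.00020·(0.87637 − 0.90000) / (0.00020 − (-0.03539))
   = 0.87637 − (-0.0000047)/(0.0355900) = 0.8765028

0.87650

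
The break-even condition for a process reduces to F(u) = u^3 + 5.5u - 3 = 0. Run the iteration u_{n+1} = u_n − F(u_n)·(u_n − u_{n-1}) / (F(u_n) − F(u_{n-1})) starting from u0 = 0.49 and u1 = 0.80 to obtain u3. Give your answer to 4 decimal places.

F(0.49) = -0.187351, F(0.80) = 1.912000
u2 = 0.800000 − 1.912000·(0.800000 − 0.490000) / (1.912000 − (-0.187351)) = 0.800000 − (0.592720)/(2.099351) = 0.517665
F(0.517665) = -0.014119
u3 = 0.517665 − (-0.014119)·(0.517665 − 0.800000) / (-0.014119 − 1.912000) = 0.517665 − (0.003986)/(-1.926119) = 0.519735

0.5197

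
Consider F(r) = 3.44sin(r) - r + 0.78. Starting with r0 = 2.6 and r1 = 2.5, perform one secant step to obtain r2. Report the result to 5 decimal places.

F(2.6) = -0.0466753, F(2.5) = 0.3387442
r2 = 2.5000000 − 0.3387442·(2.5000000 − 2.6000000) / (0.3387442 − (-0.0466753)) = 2.5000000 − (-0.0338744)/(0.3854195) = 2.5878897

2.58789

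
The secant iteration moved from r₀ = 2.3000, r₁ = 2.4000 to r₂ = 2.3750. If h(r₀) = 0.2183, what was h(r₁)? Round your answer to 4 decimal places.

-0.0728

The secant line through (2.3000, 0.2183) and (2.4000, h(r₁)) crosses zero at r₂ = 2.3750.
So (2.3000, 0.2183), (2.4000, h(r₁)), (2.3750, 0) are collinear:
h(r₁) = 0.2183 · (2.4000 − 2.3750) / (2.3000 − 2.3750) = 0.2183 · (0.025000)/(-0.075000) = -0.072767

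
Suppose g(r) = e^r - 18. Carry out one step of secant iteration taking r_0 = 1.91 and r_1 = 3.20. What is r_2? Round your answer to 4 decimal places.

g(1.91) = -11.246911, g(3.20) = 6.532530
r_2 = 3.200000 − 6.532530·(3.200000 − 1.910000) / (6.532530 − (-11.246911)) = 3.200000 − (8.426964)/(17.779441) = 2.726028

2.7260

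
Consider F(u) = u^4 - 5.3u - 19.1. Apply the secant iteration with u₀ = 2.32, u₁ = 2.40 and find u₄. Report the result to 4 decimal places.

F(2.32) = -2.425770, F(2.40) = 1.357600
u₂ = 2.400000 − 1.357600·(2.400000 − 2.320000) / (1.357600 − (-2.425770)) = 2.400000 − (0.108608)/(3.783370) = 2.371293
F(2.371293) = -0.049366
u₃ = 2.371293 − (-0.049366)·(2.371293 − 2.400000) / (-0.049366 − 1.357600) = 2.371293 − (0.001417)/(-1.406966) = 2.372301
F(2.372301) = -0.000949
u₄ = 2.372301 − (-0.000949)·(2.372301 − 2.371293) / (-0.000949 − (-0.049366)) = 2.372301 − (-0.000001)/(0.048416) = 2.372320

2.3723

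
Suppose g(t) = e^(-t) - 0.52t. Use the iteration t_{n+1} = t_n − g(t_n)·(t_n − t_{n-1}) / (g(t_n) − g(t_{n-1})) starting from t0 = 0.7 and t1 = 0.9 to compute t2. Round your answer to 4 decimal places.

0.8367

g(0.7) = 0.132585, g(0.9) = -0.061430
t2 = 0.900000 − (-0.061430)·(0.900000 − 0.700000) / (-0.061430 − 0.132585) = 0.900000 − (-0.012286)/(-0.194016) = 0.836675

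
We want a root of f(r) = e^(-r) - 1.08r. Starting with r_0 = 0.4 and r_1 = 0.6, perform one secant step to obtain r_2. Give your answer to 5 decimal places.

f(0.4) = 0.2383200, f(0.6) = -0.0991884
r_2 = 0.6000000 − (-0.0991884)·(0.6000000 − 0.4000000) / (-0.0991884 − 0.2383200) = 0.6000000 − (-0.0198377)/(-0.3375084) = 0.5412232

0.54122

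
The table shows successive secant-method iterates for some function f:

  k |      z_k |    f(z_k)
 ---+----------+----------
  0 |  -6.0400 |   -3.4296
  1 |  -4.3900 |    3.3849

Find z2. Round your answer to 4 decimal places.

-5.2096

z2 = -4.3900 − 3.3849·(-4.3900 − (-6.0400)) / (3.3849 − (-3.4296))
   = -4.3900 − (5.585085)/(6.814500) = -5.209588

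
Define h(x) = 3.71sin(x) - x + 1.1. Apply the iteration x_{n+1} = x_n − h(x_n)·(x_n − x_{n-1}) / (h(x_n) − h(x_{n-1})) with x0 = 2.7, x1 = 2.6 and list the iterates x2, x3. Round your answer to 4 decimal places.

h(2.7) = -0.014421, h(2.6) = 0.412510
x2 = 2.600000 − 0.412510·(2.600000 − 2.700000) / (0.412510 − (-0.014421)) = 2.600000 − (-0.041251)/(0.426931) = 2.696622
h(2.696622) = 0.000277
x3 = 2.696622 − 0.000277·(2.696622 − 2.600000) / (0.000277 − 0.412510) = 2.696622 − (0.000027)/(-0.412233) = 2.696687

2.6966, 2.6967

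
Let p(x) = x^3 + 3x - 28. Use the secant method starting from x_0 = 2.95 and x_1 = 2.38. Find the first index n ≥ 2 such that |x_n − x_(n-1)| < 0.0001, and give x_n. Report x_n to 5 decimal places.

p(2.95) = 6.5223750, p(2.38) = -7.3787280
x_2 = 2.3800000 − (-7.3787280)·(-0.5700000)/(-13.9011030) = 2.6825569;  |Δ| = 0.3025569
p(2.6825569) = -0.6483501
x_3 = 2.6825569 − (-0.6483501)·(0.3025569)/(6.7303779) = 2.7117028;  |Δ| = 0.0291459
p(2.7117028) = 0.0751598
x_4 = 2.7117028 − 0.0751598·(0.0291459)/(0.7235099) = 2.7086751;  |Δ| = 0.0030277
p(2.7086751) = -0.0006408
x_5 = 2.7086751 − (-0.0006408)·(-0.0030277)/(-0.0758005) = 2.7087007;  |Δ| = 0.0000256
|x_5 − x_4| = 0.0000256 < 0.0001

n = 5, x_n = 2.70870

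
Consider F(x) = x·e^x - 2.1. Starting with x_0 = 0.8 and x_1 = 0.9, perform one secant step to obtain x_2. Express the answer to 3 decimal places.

0.874

F(0.8) = -0.31957, F(0.9) = 0.11364
x_2 = 0.90000 − 0.11364·(0.90000 − 0.80000) / (0.11364 − (-0.31957)) = 0.90000 − (0.01136)/(0.43321) = 0.87377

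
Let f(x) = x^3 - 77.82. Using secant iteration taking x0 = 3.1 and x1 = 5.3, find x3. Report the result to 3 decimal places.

4.209

f(3.1) = -48.02900, f(5.3) = 71.05700
x2 = 5.30000 − 71.05700·(5.30000 − 3.10000) / (71.05700 − (-48.02900)) = 5.30000 − (156.32540)/(119.08600) = 3.98729
f(3.98729) = -14.42815
x3 = 3.98729 − (-14.42815)·(3.98729 − 5.30000) / (-14.42815 − 71.05700) = 3.98729 − (18.93998)/(-85.48515) = 4.20885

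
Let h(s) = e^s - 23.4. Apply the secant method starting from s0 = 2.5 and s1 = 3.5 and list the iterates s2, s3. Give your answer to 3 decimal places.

h(2.5) = -11.21751, h(3.5) = 9.71545
s2 = 3.50000 − 9.71545·(3.50000 − 2.50000) / (9.71545 − (-11.21751)) = 3.50000 − (9.71545)/(20.93296) = 3.03588
h(3.03588) = -2.58076
s3 = 3.03588 − (-2.58076)·(3.03588 − 3.50000) / (-2.58076 − 9.71545) = 3.03588 − (1.19779)/(-12.29621) = 3.13329

3.036, 3.133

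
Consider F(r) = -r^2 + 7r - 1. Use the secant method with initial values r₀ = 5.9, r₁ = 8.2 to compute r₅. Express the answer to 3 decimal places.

6.854

F(5.9) = 5.49000, F(8.2) = -10.84000
r₂ = 8.20000 − (-10.84000)·(8.20000 − 5.90000) / (-10.84000 − 5.49000) = 8.20000 − (-24.93200)/(-16.33000) = 6.67324
F(6.67324) = 1.18055
r₃ = 6.67324 − 1.18055·(6.67324 − 8.20000) / (1.18055 − (-10.84000)) = 6.67324 − (-1.80242)/(12.02055) = 6.82318
F(6.82318) = 0.20645
r₄ = 6.82318 − 0.20645·(6.82318 − 6.67324) / (0.20645 − 1.18055) = 6.82318 − (0.03096)/(-0.97411) = 6.85496
F(6.85496) = -0.00577
r₅ = 6.85496 − (-0.00577)·(6.85496 − 6.82318) / (-0.00577 − 0.20645) = 6.85496 − (-0.00018)/(-0.21222) = 6.85410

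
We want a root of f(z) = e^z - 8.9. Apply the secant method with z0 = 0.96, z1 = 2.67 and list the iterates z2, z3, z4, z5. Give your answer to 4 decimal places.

1.8691, 2.1124, 2.1985, 2.1856

f(0.96) = -6.288304, f(2.67) = 5.539969
z2 = 2.670000 − 5.539969·(2.670000 − 0.960000) / (5.539969 − (-6.288304)) = 2.670000 − (9.473347)/(11.828273) = 1.869093
f(1.869093) = -2.417586
z3 = 1.869093 − (-2.417586)·(1.869093 − 2.670000) / (-2.417586 − 5.539969) = 1.869093 − (1.936262)/(-7.957556) = 2.112417
f(2.112417) = -0.631802
z4 = 2.112417 − (-0.631802)·(2.112417 − 1.869093) / (-0.631802 − (-2.417586)) = 2.112417 − (-0.153732)/(1.785785) = 2.198503
f(2.198503) = 0.111516
z5 = 2.198503 − 0.111516·(2.198503 − 2.112417) / (0.111516 − (-0.631802)) = 2.198503 − (0.009600)/(0.743318) = 2.185588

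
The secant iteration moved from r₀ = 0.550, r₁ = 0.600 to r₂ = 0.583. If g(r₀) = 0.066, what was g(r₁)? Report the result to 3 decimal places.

The secant line through (0.550, 0.066) and (0.600, g(r₁)) crosses zero at r₂ = 0.583.
So (0.550, 0.066), (0.600, g(r₁)), (0.583, 0) are collinear:
g(r₁) = 0.066 · (0.600 − 0.583) / (0.550 − 0.583) = 0.066 · (0.01700)/(-0.03300) = -0.03400

-0.034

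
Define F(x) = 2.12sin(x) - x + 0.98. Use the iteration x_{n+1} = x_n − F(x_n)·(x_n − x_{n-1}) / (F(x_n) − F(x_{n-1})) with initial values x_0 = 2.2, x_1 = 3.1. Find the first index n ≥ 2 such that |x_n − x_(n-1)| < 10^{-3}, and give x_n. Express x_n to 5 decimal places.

n = 5, x_n = 2.40467

F(2.2) = 0.4940124, F(3.1) = -2.0318490
x_2 = 3.1000000 − (-2.0318490)·(0.9000000)/(-2.5258614) = 2.3760236;  |Δ| = 0.7239764
F(2.3760236) = 0.0730249
x_3 = 2.3760236 − 0.0730249·(-0.7239764)/(2.1048739) = 2.4011407;  |Δ| = 0.0251171
F(2.4011407) = 0.0090571
x_4 = 2.4011407 − 0.0090571·(0.0251171)/(-0.0639678) = 2.4046970;  |Δ| = 0.0035563
F(2.4046970) = -0.0000735
x_5 = 2.4046970 − (-0.0000735)·(0.0035563)/(-0.0091306) = 2.4046684;  |Δ| = 0.0000286
|x_5 − x_4| = 0.0000286 < 10^{-3}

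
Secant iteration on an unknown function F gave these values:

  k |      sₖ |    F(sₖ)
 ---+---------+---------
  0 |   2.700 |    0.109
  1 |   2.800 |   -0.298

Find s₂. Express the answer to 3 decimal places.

2.727

s₂ = 2.800 − (-0.298)·(2.800 − 2.700) / (-0.298 − 0.109)
   = 2.800 − (-0.02980)/(-0.40700) = 2.72678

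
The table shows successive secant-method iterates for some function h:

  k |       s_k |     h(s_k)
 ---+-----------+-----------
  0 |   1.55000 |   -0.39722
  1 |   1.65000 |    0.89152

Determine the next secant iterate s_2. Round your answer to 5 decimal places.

1.58082

s_2 = 1.65000 − 0.89152·(1.65000 − 1.55000) / (0.89152 − (-0.39722))
   = 1.65000 − (0.0891520)/(1.2887400) = 1.5808224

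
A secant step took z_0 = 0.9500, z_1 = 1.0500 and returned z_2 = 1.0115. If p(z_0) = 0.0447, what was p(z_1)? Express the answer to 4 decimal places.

-0.0280

The secant line through (0.9500, 0.0447) and (1.0500, p(z_1)) crosses zero at z_2 = 1.0115.
So (0.9500, 0.0447), (1.0500, p(z_1)), (1.0115, 0) are collinear:
p(z_1) = 0.0447 · (1.0500 − 1.0115) / (0.9500 − 1.0115) = 0.0447 · (0.038500)/(-0.061500) = -0.027983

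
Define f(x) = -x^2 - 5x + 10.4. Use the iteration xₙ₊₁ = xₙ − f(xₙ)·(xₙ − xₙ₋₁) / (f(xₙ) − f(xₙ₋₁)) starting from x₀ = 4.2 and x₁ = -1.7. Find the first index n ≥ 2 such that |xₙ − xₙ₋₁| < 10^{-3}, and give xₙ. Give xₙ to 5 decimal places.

f(4.2) = -28.2400000, f(-1.7) = 16.0100000
x₂ = -1.7000000 − 16.0100000·(-5.9000000)/(44.2500000) = 0.4346667;  |Δ| = 2.1346667
f(0.4346667) = 8.0377316
x₃ = 0.4346667 − 8.0377316·(2.1346667)/(-7.9722684) = 2.5868618;  |Δ| = 2.1521952
f(2.5868618) = -9.2261633
x₄ = 2.5868618 − (-9.2261633)·(2.1521952)/(-17.2638949) = 1.4366866;  |Δ| = 1.1501752
f(1.4366866) = 1.1524985
x₅ = 1.4366866 − 1.1524985·(-1.1501752)/(10.3786618) = 1.5644078;  |Δ| = 0.1277212
f(1.5644078) = 0.1305891
x₆ = 1.5644078 − 0.1305891·(0.1277212)/(-1.0219095) = 1.5807292;  |Δ| = 0.0163214
f(1.5807292) = -0.0023510
x₇ = 1.5807292 − (-0.0023510)·(0.0163214)/(-0.1329400) = 1.5804406;  |Δ| = 0.0002886
|x₇ − x₆| = 0.0002886 < 10^{-3}

n = 7, xₙ = 1.58044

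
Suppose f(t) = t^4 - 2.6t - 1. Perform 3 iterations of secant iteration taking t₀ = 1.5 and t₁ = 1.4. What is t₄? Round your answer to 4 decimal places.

1.4848

f(1.5) = 0.162500, f(1.4) = -0.798400
t₂ = 1.400000 − (-0.798400)·(1.400000 − 1.500000) / (-0.798400 − 0.162500) = 1.400000 − (0.079840)/(-0.960900) = 1.483089
f(1.483089) = -0.018000
t₃ = 1.483089 − (-0.018000)·(1.483089 − 1.400000) / (-0.018000 − (-0.798400)) = 1.483089 − (-0.001496)/(0.780400) = 1.485005
f(1.485005) = 0.002073
t₄ = 1.485005 − 0.002073·(1.485005 − 1.483089) / (0.002073 − (-0.018000)) = 1.485005 − (0.000004)/(0.020073) = 1.484807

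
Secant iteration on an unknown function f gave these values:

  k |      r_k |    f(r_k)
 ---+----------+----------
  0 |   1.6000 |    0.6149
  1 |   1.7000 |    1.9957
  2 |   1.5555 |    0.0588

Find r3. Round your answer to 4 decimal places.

r3 = 1.5555 − 0.0588·(1.5555 − 1.7000) / (0.0588 − 1.9957)
   = 1.5555 − (-0.008497)/(-1.936900) = 1.551113

1.5511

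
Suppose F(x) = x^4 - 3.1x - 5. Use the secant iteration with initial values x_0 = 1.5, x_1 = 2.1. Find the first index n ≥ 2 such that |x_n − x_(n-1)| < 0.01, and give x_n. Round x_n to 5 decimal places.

F(1.5) = -4.5875000, F(2.1) = 7.9381000
x_2 = 2.1000000 − 7.9381000·(0.6000000)/(12.5256000) = 1.7197500;  |Δ| = 0.3802500
F(1.7197500) = -1.5841826
x_3 = 1.7197500 − (-1.5841826)·(-0.3802500)/(-9.5222826) = 1.7830106;  |Δ| = 0.0632606
F(1.7830106) = -0.4204862
x_4 = 1.7830106 − (-0.4204862)·(0.0632606)/(1.1636964) = 1.8058690;  |Δ| = 0.0228584
F(1.8058690) = 0.0369883
x_5 = 1.8058690 − 0.0369883·(0.0228584)/(0.4574744) = 1.8040208;  |Δ| = 0.0018482
|x_5 − x_4| = 0.0018482 < 0.01

n = 5, x_n = 1.80402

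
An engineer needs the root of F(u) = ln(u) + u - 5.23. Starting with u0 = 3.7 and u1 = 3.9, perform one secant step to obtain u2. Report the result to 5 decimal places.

F(3.7) = -0.2216672, F(3.9) = 0.0309766
u2 = 3.9000000 − 0.0309766·(3.9000000 − 3.7000000) / (0.0309766 − (-0.2216672)) = 3.9000000 − (0.0061953)/(0.2526437) = 3.8754781

3.87548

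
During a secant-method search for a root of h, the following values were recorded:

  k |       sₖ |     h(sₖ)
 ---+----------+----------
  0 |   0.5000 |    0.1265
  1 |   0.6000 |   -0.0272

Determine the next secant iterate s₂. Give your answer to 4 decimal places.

0.5823

s₂ = 0.6000 − (-0.0272)·(0.6000 − 0.5000) / (-0.0272 − 0.1265)
   = 0.6000 − (-0.002720)/(-0.153700) = 0.582303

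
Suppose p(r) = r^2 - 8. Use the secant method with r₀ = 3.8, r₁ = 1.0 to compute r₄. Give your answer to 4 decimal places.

2.8152

p(3.8) = 6.440000, p(1.0) = -7.000000
r₂ = 1.000000 − (-7.000000)·(1.000000 − 3.800000) / (-7.000000 − 6.440000) = 1.000000 − (19.600000)/(-13.440000) = 2.458333
p(2.458333) = -1.956597
r₃ = 2.458333 − (-1.956597)·(2.458333 − 1.000000) / (-1.956597 − (-7.000000)) = 2.458333 − (-2.853371)/(5.043403) = 3.024096
p(3.024096) = 1.145159
r₄ = 3.024096 − 1.145159·(3.024096 − 2.458333) / (1.145159 − (-1.956597)) = 3.024096 − (0.647889)/(3.101756) = 2.815218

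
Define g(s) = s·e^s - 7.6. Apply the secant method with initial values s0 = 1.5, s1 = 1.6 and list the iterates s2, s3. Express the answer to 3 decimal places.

g(1.5) = -0.87747, g(1.6) = 0.32485
s2 = 1.60000 − 0.32485·(1.60000 − 1.50000) / (0.32485 − (-0.87747)) = 1.60000 − (0.03249)/(1.20232) = 1.57298
g(1.57298) = -0.01666
s3 = 1.57298 − (-0.01666)·(1.57298 − 1.60000) / (-0.01666 − 0.32485) = 1.57298 − (0.00045)/(-0.34151) = 1.57430

1.573, 1.574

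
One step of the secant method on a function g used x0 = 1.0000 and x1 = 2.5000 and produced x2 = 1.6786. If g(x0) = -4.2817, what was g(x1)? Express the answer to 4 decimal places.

The secant line through (1.0000, -4.2817) and (2.5000, g(x1)) crosses zero at x2 = 1.6786.
So (1.0000, -4.2817), (2.5000, g(x1)), (1.6786, 0) are collinear:
g(x1) = -4.2817 · (2.5000 − 1.6786) / (1.0000 − 1.6786) = -4.2817 · (0.821400)/(-0.678600) = 5.182712

5.1827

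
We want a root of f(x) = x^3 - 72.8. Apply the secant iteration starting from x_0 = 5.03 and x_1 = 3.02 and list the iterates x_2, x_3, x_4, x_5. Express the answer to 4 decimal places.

f(5.03) = 54.463527, f(3.02) = -45.256392
x_2 = 3.020000 − (-45.256392)·(3.020000 − 5.030000) / (-45.256392 − 54.463527) = 3.020000 − (90.965348)/(-99.719919) = 3.932208
f(3.932208) = -11.999160
x_3 = 3.932208 − (-11.999160)·(3.932208 − 3.020000) / (-11.999160 − (-45.256392)) = 3.932208 − (-10.945734)/(33.257232) = 4.261332
f(4.261332) = 4.581308
x_4 = 4.261332 − 4.581308·(4.261332 − 3.932208) / (4.581308 − (-11.999160)) = 4.261332 − (1.507816)/(16.580467) = 4.170393
f(4.170393) = -0.267806
x_5 = 4.170393 − (-0.267806)·(4.170393 − 4.261332) / (-0.267806 − 4.581308) = 4.170393 − (0.024354)/(-4.849114) = 4.175415

3.9322, 4.2613, 4.1704, 4.1754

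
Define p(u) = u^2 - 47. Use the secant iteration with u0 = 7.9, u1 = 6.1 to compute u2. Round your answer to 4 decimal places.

6.7993

p(7.9) = 15.410000, p(6.1) = -9.790000
u2 = 6.100000 − (-9.790000)·(6.100000 − 7.900000) / (-9.790000 − 15.410000) = 6.100000 − (17.622000)/(-25.200000) = 6.799286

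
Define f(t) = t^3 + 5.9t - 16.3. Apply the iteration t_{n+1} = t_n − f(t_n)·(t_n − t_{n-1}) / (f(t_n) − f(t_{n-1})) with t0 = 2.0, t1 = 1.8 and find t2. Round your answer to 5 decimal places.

f(2.0) = 3.5000000, f(1.8) = 0.1520000
t2 = 1.8000000 − 0.1520000·(1.8000000 − 2.0000000) / (0.1520000 − 3.5000000) = 1.8000000 − (-0.0304000)/(-3.3480000) = 1.7909200

1.79092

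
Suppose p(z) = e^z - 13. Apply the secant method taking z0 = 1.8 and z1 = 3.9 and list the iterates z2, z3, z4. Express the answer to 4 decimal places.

2.1367, 2.3318, 2.6208

p(1.8) = -6.950353, p(3.9) = 36.402449
z2 = 3.900000 − 36.402449·(3.900000 − 1.800000) / (36.402449 − (-6.950353)) = 3.900000 − (76.445143)/(43.352802) = 2.136674
p(2.136674) = -4.528789
z3 = 2.136674 − (-4.528789)·(2.136674 − 3.900000) / (-4.528789 − 36.402449) = 2.136674 − (7.985733)/(-40.931238) = 2.331775
p(2.331775) = -2.703802
z4 = 2.331775 − (-2.703802)·(2.331775 − 2.136674) / (-2.703802 − (-4.528789)) = 2.331775 − (-0.527515)/(1.824987) = 2.620826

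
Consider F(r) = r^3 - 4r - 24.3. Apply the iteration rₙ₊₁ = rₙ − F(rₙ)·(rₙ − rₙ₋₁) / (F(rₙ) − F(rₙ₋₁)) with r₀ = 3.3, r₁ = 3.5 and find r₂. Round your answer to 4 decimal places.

F(3.3) = -1.563000, F(3.5) = 4.575000
r₂ = 3.500000 − 4.575000·(3.500000 − 3.300000) / (4.575000 − (-1.563000)) = 3.500000 − (0.915000)/(6.138000) = 3.350929

3.3509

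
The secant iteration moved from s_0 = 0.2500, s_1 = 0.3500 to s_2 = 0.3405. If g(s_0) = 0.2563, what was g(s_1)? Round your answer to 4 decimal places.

The secant line through (0.2500, 0.2563) and (0.3500, g(s_1)) crosses zero at s_2 = 0.3405.
So (0.2500, 0.2563), (0.3500, g(s_1)), (0.3405, 0) are collinear:
g(s_1) = 0.2563 · (0.3500 − 0.3405) / (0.2500 − 0.3405) = 0.2563 · (0.009500)/(-0.090500) = -0.026904

-0.0269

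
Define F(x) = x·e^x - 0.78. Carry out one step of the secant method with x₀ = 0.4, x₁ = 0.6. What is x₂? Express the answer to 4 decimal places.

0.4738

F(0.4) = -0.183270, F(0.6) = 0.313271
x₂ = 0.600000 − 0.313271·(0.600000 − 0.400000) / (0.313271 − (-0.183270)) = 0.600000 − (0.062654)/(0.496541) = 0.473819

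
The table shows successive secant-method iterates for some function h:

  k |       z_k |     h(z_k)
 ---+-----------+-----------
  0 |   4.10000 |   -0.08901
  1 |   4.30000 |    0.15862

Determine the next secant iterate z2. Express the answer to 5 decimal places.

z2 = 4.30000 − 0.15862·(4.30000 − 4.10000) / (0.15862 − (-0.08901))
   = 4.30000 − (0.0317240)/(0.2476300) = 4.1718895

4.17189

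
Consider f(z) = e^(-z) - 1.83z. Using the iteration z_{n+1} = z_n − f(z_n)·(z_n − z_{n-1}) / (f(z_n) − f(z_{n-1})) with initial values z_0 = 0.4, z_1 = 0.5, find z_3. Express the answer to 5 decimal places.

0.37542

f(0.4) = -0.0616800, f(0.5) = -0.3084693
z_2 = 0.5000000 − (-0.3084693)·(0.5000000 − 0.4000000) / (-0.3084693 − (-0.0616800)) = 0.5000000 − (-0.0308469)/(-0.2467894) = 0.3750070
f(0.3750070) = 0.0010215
z_3 = 0.3750070 − 0.0010215·(0.3750070 − 0.5000000) / (0.0010215 − (-0.3084693)) = 0.3750070 − (-0.0001277)/(0.3094909) = 0.3754196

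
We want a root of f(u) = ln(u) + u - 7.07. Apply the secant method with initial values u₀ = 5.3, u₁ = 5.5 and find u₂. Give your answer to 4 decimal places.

f(5.3) = -0.102293, f(5.5) = 0.134748
u₂ = 5.500000 − 0.134748·(5.500000 − 5.300000) / (0.134748 − (-0.102293)) = 5.500000 − (0.026950)/(0.237041) = 5.386308

5.3863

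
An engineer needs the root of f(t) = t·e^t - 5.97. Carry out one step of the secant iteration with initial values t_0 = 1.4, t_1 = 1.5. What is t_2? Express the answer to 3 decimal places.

f(1.4) = -0.29272, f(1.5) = 0.75253
t_2 = 1.50000 − 0.75253·(1.50000 − 1.40000) / (0.75253 − (-0.29272)) = 1.50000 − (0.07525)/(1.04525) = 1.42800

1.428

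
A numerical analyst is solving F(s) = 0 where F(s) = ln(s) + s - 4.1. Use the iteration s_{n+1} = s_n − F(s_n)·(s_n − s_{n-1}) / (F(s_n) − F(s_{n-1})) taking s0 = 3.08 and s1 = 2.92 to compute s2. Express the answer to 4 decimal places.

3.0013

F(3.08) = 0.104930, F(2.92) = -0.108416
s2 = 2.920000 − (-0.108416)·(2.920000 − 3.080000) / (-0.108416 − 0.104930) = 2.920000 − (0.017347)/(-0.213346) = 3.001307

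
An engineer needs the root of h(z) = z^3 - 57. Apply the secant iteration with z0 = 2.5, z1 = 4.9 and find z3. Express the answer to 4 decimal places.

h(2.5) = -41.375000, h(4.9) = 60.649000
z2 = 4.900000 − 60.649000·(4.900000 − 2.500000) / (60.649000 − (-41.375000)) = 4.900000 − (145.557600)/(102.024000) = 3.473300
h(3.473300) = -15.098744
z3 = 3.473300 − (-15.098744)·(3.473300 − 4.900000) / (-15.098744 − 60.649000) = 3.473300 − (21.541372)/(-75.747744) = 3.757683

3.7577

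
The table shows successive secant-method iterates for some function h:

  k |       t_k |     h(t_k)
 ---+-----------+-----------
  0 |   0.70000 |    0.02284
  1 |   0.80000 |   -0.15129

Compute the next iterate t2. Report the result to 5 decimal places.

0.71312

t2 = 0.80000 − (-0.15129)·(0.80000 − 0.70000) / (-0.15129 − 0.02284)
   = 0.80000 − (-0.0151290)/(-0.1741300) = 0.7131166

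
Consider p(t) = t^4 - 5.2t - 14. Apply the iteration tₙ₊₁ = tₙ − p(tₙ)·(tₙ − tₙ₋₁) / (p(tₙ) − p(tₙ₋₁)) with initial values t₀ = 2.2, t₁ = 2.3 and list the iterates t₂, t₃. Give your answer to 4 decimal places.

2.2499, 2.2517

p(2.2) = -2.014400, p(2.3) = 2.024100
t₂ = 2.300000 − 2.024100·(2.300000 − 2.200000) / (2.024100 − (-2.014400)) = 2.300000 − (0.202410)/(4.038500) = 2.249880
p(2.249880) = -0.075941
t₃ = 2.249880 − (-0.075941)·(2.249880 − 2.300000) / (-0.075941 − 2.024100) = 2.249880 − (0.003806)/(-2.100041) = 2.251692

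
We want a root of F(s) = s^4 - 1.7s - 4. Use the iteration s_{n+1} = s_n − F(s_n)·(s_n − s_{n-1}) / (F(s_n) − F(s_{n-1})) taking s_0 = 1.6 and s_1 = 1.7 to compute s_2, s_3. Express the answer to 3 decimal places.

1.610, 1.611

F(1.6) = -0.16640, F(1.7) = 1.46210
s_2 = 1.70000 − 1.46210·(1.70000 − 1.60000) / (1.46210 − (-0.16640)) = 1.70000 − (0.14621)/(1.62850) = 1.61022
F(1.61022) = -0.01475
s_3 = 1.61022 − (-0.01475)·(1.61022 − 1.70000) / (-0.01475 − 1.46210) = 1.61022 − (0.00132)/(-1.47685) = 1.61111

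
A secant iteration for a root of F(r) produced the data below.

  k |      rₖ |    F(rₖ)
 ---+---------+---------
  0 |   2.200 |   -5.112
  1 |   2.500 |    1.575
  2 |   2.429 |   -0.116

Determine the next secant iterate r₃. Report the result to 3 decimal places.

2.434

r₃ = 2.429 − (-0.116)·(2.429 − 2.500) / (-0.116 − 1.575)
   = 2.429 − (0.00824)/(-1.69100) = 2.43387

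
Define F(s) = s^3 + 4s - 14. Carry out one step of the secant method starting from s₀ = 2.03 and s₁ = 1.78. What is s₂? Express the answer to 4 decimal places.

1.8632

F(2.03) = 2.485427, F(1.78) = -1.240248
s₂ = 1.780000 − (-1.240248)·(1.780000 − 2.030000) / (-1.240248 − 2.485427) = 1.780000 − (0.310062)/(-3.725675) = 1.863223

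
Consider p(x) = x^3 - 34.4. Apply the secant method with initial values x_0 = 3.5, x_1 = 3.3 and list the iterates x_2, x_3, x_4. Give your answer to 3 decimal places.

3.256, 3.252, 3.252

p(3.5) = 8.47500, p(3.3) = 1.53700
x_2 = 3.30000 − 1.53700·(3.30000 − 3.50000) / (1.53700 − 8.47500) = 3.30000 − (-0.30740)/(-6.93800) = 3.25569
p(3.25569) = 0.10885
x_3 = 3.25569 − 0.10885·(3.25569 − 3.30000) / (0.10885 − 1.53700) = 3.25569 − (-0.00482)/(-1.42815) = 3.25232
p(3.25232) = 0.00158
x_4 = 3.25232 − 0.00158·(3.25232 − 3.25569) / (0.00158 − 0.10885) = 3.25232 − (-0.00001)/(-0.10727) = 3.25227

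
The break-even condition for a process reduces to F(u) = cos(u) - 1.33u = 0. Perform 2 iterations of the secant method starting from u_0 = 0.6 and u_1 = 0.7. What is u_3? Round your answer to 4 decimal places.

F(0.6) = 0.027336, F(0.7) = -0.166158
u_2 = 0.700000 − (-0.166158)·(0.700000 − 0.600000) / (-0.166158 − 0.027336) = 0.700000 − (-0.016616)/(-0.193493) = 0.614127
F(0.614127) = 0.000487
u_3 = 0.614127 − 0.000487·(0.614127 − 0.700000) / (0.000487 − (-0.166158)) = 0.614127 − (-0.000042)/(0.166645) = 0.614378

0.6144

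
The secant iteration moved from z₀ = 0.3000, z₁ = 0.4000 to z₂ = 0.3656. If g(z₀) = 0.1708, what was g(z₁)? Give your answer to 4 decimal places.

The secant line through (0.3000, 0.1708) and (0.4000, g(z₁)) crosses zero at z₂ = 0.3656.
So (0.3000, 0.1708), (0.4000, g(z₁)), (0.3656, 0) are collinear:
g(z₁) = 0.1708 · (0.4000 − 0.3656) / (0.3000 − 0.3656) = 0.1708 · (0.034400)/(-0.065600) = -0.089566

-0.0896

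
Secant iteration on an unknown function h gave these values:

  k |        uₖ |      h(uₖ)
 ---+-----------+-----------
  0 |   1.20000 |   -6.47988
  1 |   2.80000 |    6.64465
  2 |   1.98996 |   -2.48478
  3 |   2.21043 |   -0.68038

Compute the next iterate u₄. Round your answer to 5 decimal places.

u₄ = 2.21043 − (-0.68038)·(2.21043 − 1.98996) / (-0.68038 − (-2.48478))
   = 2.21043 − (-0.1500034)/(1.8044000) = 2.2935620

2.29356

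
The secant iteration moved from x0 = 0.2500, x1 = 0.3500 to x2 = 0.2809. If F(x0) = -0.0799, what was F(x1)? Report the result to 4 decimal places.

The secant line through (0.2500, -0.0799) and (0.3500, F(x1)) crosses zero at x2 = 0.2809.
So (0.2500, -0.0799), (0.3500, F(x1)), (0.2809, 0) are collinear:
F(x1) = -0.0799 · (0.3500 − 0.2809) / (0.2500 − 0.2809) = -0.0799 · (0.069100)/(-0.030900) = 0.178676

0.1787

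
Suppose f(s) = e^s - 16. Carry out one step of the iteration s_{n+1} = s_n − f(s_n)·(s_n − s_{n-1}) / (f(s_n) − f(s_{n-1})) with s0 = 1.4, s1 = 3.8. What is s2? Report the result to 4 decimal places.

f(1.4) = -11.944800, f(3.8) = 28.701184
s2 = 3.800000 − 28.701184·(3.800000 − 1.400000) / (28.701184 − (-11.944800)) = 3.800000 − (68.882843)/(40.645985) = 2.105298

2.1053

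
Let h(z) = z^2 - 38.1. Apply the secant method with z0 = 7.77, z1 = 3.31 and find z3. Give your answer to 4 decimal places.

6.3028

h(7.77) = 22.272900, h(3.31) = -27.143900
z2 = 3.310000 − (-27.143900)·(3.310000 − 7.770000) / (-27.143900 − 22.272900) = 3.310000 − (121.061794)/(-49.416800) = 5.759810
h(5.759810) = -4.924583
z3 = 5.759810 − (-4.924583)·(5.759810 − 3.310000) / (-4.924583 − (-27.143900)) = 5.759810 − (-12.064296)/(22.219317) = 6.302775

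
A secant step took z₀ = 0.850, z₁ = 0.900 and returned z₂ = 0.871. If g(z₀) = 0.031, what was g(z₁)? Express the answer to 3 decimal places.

The secant line through (0.850, 0.031) and (0.900, g(z₁)) crosses zero at z₂ = 0.871.
So (0.850, 0.031), (0.900, g(z₁)), (0.871, 0) are collinear:
g(z₁) = 0.031 · (0.900 − 0.871) / (0.850 − 0.871) = 0.031 · (0.02900)/(-0.02100) = -0.04281

-0.043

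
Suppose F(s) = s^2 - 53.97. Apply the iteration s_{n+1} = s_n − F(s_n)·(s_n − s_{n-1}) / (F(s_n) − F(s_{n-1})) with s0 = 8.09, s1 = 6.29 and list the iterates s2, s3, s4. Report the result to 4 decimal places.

7.2918, 7.3507, 7.3464

F(8.09) = 11.478100, F(6.29) = -14.405900
s2 = 6.290000 − (-14.405900)·(6.290000 − 8.090000) / (-14.405900 − 11.478100) = 6.290000 − (25.930620)/(-25.884000) = 7.291801
F(7.291801) = -0.799637
s3 = 7.291801 − (-0.799637)·(7.291801 − 6.290000) / (-0.799637 − (-14.405900)) = 7.291801 − (-0.801077)/(13.606263) = 7.350677
F(7.350677) = 0.062448
s4 = 7.350677 − 0.062448·(7.350677 − 7.291801) / (0.062448 − (-0.799637)) = 7.350677 − (0.003677)/(0.862084) = 7.346412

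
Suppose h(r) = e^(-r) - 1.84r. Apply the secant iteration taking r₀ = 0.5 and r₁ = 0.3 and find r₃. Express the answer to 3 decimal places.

0.374

h(0.5) = -0.31347, h(0.3) = 0.18882
r₂ = 0.30000 − 0.18882·(0.30000 − 0.50000) / (0.18882 − (-0.31347)) = 0.30000 − (-0.03776)/(0.50229) = 0.37518
h(0.37518) = -0.00317
r₃ = 0.37518 − (-0.00317)·(0.37518 − 0.30000) / (-0.00317 − 0.18882) = 0.37518 − (-0.00024)/(-0.19199) = 0.37394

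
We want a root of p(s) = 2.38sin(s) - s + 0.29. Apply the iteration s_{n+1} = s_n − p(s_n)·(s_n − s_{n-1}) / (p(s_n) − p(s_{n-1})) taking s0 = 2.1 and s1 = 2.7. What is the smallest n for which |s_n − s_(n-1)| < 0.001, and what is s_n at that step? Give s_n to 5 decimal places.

p(2.1) = 0.2444383, p(2.7) = -1.3928359
s2 = 2.7000000 − (-1.3928359)·(0.6000000)/(-1.6372742) = 2.1895775;  |Δ| = 0.5104225
p(2.1895775) = 0.0391372
s3 = 2.1895775 − 0.0391372·(-0.5104225)/(1.4319731) = 2.2035279;  |Δ| = 0.0139503
p(2.2035279) = 0.0057404
s4 = 2.2035279 − 0.0057404·(0.0139503)/(-0.0333968) = 2.2059257;  |Δ| = 0.0023978
p(2.2059257) = -0.0000377
s5 = 2.2059257 − (-0.0000377)·(0.0023978)/(-0.0057781) = 2.2059100;  |Δ| = 0.0000157
|s5 − s4| = 0.0000157 < 0.001

n = 5, s_n = 2.20591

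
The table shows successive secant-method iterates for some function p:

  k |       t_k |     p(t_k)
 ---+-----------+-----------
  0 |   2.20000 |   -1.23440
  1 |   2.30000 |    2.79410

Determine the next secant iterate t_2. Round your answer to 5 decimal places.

t_2 = 2.30000 − 2.79410·(2.30000 − 2.20000) / (2.79410 − (-1.23440))
   = 2.30000 − (0.2794100)/(4.0285000) = 2.2306417

2.23064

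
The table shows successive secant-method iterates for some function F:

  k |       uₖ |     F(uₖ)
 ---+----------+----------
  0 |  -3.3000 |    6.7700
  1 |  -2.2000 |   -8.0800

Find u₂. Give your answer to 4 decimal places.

u₂ = -2.2000 − (-8.0800)·(-2.2000 − (-3.3000)) / (-8.0800 − 6.7700)
   = -2.2000 − (-8.888000)/(-14.850000) = -2.798519

-2.7985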